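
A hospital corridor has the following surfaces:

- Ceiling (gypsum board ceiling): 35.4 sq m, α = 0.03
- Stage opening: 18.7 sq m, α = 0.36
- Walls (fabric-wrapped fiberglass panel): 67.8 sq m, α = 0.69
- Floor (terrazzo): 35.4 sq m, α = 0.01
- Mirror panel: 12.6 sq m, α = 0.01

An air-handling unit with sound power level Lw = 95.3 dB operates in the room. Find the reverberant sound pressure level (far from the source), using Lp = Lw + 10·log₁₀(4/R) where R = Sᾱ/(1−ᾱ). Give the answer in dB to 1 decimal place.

Σ(Sᵢαᵢ) = 35.4·0.03 + 18.7·0.36 + 67.8·0.69 + 35.4·0.01 + 12.6·0.01 = 55.056; total area S = 169.9 sq m.
ᾱ = 55.056/169.9 = 0.3240; R = Sᾱ/(1−ᾱ) = 55.056/(1−0.3240) = 81.444 sq m.
Lp = 95.3 + 10·log₁₀(4/81.444) = 95.3 + (-13.09) = 82.2 dB.

82.2 dB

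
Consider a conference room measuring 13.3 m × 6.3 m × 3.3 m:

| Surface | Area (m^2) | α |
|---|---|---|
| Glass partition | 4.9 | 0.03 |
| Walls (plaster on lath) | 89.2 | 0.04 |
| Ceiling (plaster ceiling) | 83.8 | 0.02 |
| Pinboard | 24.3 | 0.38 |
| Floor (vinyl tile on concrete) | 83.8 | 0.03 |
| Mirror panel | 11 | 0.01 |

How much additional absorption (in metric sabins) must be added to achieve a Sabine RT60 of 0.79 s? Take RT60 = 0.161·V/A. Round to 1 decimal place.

Equivalent absorption area: A₁ = 4.9·0.03 + 89.2·0.04 + 83.8·0.02 + 24.3·0.38 + 83.8·0.03 + 11·0.01 = 17.249 m^2.
For T = 0.79 s, need A₂ = 0.161·V/T = 0.161·276.507/0.79 = 56.351 sabins.
Additional absorption ΔA = 56.351 − 17.249 = 39.1 sabins.

39.1 sabins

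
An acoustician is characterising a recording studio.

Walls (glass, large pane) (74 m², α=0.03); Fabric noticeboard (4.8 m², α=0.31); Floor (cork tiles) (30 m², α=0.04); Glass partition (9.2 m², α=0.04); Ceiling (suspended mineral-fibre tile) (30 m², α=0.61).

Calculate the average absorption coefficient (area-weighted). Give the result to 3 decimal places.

0.159

Total surface area S = 148.0 m².
Weighted sum Σ Sα = 23.576.
ᾱ = 23.576 / 148.0 = 0.159.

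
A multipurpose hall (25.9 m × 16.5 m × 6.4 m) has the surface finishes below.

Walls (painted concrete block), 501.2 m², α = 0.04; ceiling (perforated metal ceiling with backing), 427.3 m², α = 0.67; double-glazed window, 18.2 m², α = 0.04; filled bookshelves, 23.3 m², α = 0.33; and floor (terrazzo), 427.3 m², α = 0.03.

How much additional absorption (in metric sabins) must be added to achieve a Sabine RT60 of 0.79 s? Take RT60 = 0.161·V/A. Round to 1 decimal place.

Total absorption A₁ = 501.2*0.04 + 427.3*0.67 + 18.2*0.04 + 23.3*0.33 + 427.3*0.03
  = 20.048 + 286.291 + 0.728 + 7.689 + 12.819 = 327.575 m² sabins.
For T = 0.79 s, need A₂ = 0.161·V/T = 0.161·2735.04/0.79 = 557.394 sabins.
ΔA = A₂ − A₁ = 557.394 − 327.575 = 229.8 sabins.

229.8 sabins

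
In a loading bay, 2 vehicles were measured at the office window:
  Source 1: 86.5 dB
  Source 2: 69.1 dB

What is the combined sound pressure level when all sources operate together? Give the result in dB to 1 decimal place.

86.6 dB

Σ 10^(Lᵢ/10) = 4.548e+08.
L_total = 10·log₁₀(4.548e+08) = 86.6 dB.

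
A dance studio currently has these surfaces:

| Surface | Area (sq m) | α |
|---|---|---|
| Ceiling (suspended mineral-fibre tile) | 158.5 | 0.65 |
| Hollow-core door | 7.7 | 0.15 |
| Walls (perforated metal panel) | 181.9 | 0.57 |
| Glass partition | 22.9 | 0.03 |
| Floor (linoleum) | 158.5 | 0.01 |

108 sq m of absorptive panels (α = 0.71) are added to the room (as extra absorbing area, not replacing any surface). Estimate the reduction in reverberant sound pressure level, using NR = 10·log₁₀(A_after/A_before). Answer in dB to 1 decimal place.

Total absorption A_before = 158.5·0.65 + 7.7·0.15 + 181.9·0.57 + 22.9·0.03 + 158.5·0.01
  = 103.025 + 1.155 + 103.683 + 0.687 + 1.585 = 210.135 sq m sabins.
Added absorption = 108 × 0.71 = 76.680 sabins.
New total A_after = 286.815 sabins.
NR = 10·log₁₀(286.815/210.135) = 1.4 dB.

1.4 dB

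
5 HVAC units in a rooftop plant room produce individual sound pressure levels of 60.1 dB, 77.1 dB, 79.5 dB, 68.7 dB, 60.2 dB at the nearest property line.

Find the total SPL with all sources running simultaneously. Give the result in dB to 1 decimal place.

81.8 dB

Converting to relative power and adding: 10^(60.1/10) + 10^(77.1/10) + 10^(79.5/10) + 10^(68.7/10) + 10^(60.2/10) = 1.499e+08.
L_total = 10·log₁₀(1.499e+08) = 81.8 dB.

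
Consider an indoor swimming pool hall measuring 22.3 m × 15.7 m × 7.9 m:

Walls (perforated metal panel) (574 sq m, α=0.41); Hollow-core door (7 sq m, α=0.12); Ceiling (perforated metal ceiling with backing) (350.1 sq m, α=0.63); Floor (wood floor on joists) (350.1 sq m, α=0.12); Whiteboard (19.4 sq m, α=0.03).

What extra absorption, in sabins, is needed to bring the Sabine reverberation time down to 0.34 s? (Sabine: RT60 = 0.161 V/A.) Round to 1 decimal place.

810.4 sabins

Summing Sᵢαᵢ: 235.340 + 0.840 + 220.563 + 42.012 + 0.582 → A₁ = 499.337 sabins.
Target A₂ = 0.161·2765.869/0.34 = 1309.720 sabins (V = 2765.869 m³).
Shortfall: 1309.720 − 499.337 = 810.4 sabins.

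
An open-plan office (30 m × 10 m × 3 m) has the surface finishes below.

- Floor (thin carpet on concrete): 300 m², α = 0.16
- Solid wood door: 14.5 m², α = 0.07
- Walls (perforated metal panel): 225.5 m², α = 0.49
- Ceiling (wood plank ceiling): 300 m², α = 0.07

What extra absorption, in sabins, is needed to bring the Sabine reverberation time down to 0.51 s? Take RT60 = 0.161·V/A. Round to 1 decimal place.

103.6 sabins

Equivalent absorption area: A₁ = 300×0.16 + 14.5×0.07 + 225.5×0.49 + 300×0.07 = 180.510 m².
Target A₂ = 0.161·900/0.51 = 284.118 sabins (V = 900 m³).
Shortfall: 284.118 − 180.510 = 103.6 sabins.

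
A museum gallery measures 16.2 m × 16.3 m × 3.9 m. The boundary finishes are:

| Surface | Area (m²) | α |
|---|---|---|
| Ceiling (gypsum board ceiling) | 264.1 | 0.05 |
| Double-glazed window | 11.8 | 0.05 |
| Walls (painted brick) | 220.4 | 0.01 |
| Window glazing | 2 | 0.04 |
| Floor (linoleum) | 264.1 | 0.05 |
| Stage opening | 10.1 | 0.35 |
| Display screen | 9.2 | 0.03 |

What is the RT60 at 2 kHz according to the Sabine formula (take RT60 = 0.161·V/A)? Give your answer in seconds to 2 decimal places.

5.01 seconds

Equivalent absorption area: A = 264.1×0.05 + 11.8×0.05 + 220.4×0.01 + 2×0.04 + 264.1×0.05 + 10.1×0.35 + 9.2×0.03 = 33.095 m².
Volume V = 16.2 × 16.3 × 3.9 = 1029.834 m³.
T = 0.161 V/A = 0.161·1029.834/33.095 = 5.01 s.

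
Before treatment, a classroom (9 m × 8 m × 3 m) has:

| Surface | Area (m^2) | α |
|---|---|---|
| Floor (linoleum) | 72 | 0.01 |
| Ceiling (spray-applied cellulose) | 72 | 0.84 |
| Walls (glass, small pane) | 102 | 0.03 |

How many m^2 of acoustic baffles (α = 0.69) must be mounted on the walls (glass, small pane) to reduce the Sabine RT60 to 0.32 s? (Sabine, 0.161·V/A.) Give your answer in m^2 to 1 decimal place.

Summing Sᵢαᵢ: 0.720 + 60.480 + 3.060 → A₁ = 64.260 sabins.
V = 216 m³. Target absorption A₂ = 0.161 × 216 / 0.32 = 108.675 sabins.
ΔA needed = 108.675 − 64.260 = 44.415 sabins.
Net gain per m^2: Δα = 0.69 − 0.03 = 0.66.
Area = ΔA/Δα = 44.415/0.66 = 67.3 m^2.

67.3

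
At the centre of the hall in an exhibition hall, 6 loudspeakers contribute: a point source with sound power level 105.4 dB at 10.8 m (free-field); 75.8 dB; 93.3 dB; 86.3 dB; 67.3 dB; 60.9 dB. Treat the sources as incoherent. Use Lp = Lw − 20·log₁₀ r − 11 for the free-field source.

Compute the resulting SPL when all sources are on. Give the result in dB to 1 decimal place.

Source at 10.8 m: Lp = 105.4 − 20·log₁₀(10.8) − 11 = 73.7 dB.
Sum in the linear (power) domain: Σ 10^(Lᵢ/10) = 10^(73.7/10) + 10^(75.8/10) + 10^(93.3/10) + 10^(86.3/10) + 10^(67.3/10) + 10^(60.9/10) = 2.633e+09.
Combined level = 10 log₁₀(2.633e+09) = 94.2 dB.

94.2 dB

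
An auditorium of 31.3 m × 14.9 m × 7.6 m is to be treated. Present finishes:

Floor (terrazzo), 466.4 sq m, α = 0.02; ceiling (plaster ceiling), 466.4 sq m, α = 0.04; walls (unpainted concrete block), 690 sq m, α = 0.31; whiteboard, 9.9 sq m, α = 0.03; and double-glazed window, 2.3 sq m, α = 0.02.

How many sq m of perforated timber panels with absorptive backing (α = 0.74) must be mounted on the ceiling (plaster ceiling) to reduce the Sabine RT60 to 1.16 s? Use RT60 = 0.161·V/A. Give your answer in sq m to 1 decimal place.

356.7

Total absorption A₁ = 466.4×0.02 + 466.4×0.04 + 690×0.31 + 9.9×0.03 + 2.3×0.02
  = 9.328 + 18.656 + 213.900 + 0.297 + 0.046 = 242.227 sq m sabins.
Required A₂ = 0.161·3544.412/1.16 = 491.940 sabins.
Absorption to add: 491.940 − 242.227 = 249.713 sabins.
Each sq m of panel replacing the ceiling (plaster ceiling) adds (0.74 − 0.04) = 0.70 sabins.
Panel area = 249.713 / 0.70 = 356.7 sq m.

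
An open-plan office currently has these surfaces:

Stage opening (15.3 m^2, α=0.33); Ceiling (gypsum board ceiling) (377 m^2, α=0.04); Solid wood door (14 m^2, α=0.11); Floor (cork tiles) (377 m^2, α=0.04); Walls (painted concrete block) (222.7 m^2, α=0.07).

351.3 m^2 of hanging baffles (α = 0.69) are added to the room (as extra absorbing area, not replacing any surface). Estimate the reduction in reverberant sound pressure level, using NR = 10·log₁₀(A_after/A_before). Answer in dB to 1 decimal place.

7.5 dB

A_before = Σ Sᵢαᵢ = 15.3*0.33 + 377*0.04 + 14*0.11 + 377*0.04 + 222.7*0.07 = 52.338 sabins.
Added absorption = 351.3 × 0.69 = 242.397 sabins.
A_after = 52.338 + 242.397 = 294.735 sabins.
Reduction = 10 log₁₀(A_after/A_before) = 10 log₁₀(5.6314) = 7.5 dB.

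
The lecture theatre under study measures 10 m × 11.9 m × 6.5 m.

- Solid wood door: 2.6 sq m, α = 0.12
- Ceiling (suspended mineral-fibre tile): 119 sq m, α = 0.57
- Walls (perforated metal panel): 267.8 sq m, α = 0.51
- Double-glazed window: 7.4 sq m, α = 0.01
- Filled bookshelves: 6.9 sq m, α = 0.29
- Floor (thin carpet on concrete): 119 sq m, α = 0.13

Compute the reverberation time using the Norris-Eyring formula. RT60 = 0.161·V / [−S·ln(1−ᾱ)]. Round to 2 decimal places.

0.43 seconds

Total surface area S = 2.6 + 119 + 267.8 + 7.4 + 6.9 + 119 = 522.7 sq m.
Absorption A = 2.6×0.12 + 119×0.57 + 267.8×0.51 + 7.4×0.01 + 6.9×0.29 + 119×0.13 = 222.265 sabins.
ᾱ = 222.265 / 522.7 = 0.4252.
−S·ln(1−ᾱ) = −522.7 × ln(1 − 0.4252) = 289.436.
V = 10 × 11.9 × 6.5 = 773.5 m³.
T = 0.161·V/[−S·ln(1−ᾱ)] = 0.161·773.5/289.436 = 0.43 s.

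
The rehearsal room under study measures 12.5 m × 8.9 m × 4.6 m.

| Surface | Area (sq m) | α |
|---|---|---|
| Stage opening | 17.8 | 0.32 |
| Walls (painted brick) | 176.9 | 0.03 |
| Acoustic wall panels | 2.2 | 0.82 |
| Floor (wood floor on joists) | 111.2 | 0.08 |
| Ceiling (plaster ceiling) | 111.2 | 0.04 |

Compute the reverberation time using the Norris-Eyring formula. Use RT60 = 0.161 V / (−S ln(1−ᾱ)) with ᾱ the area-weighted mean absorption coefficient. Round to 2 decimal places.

3.05 s

Total surface area S = 17.8 + 176.9 + 2.2 + 111.2 + 111.2 = 419.3 sq m.
Σ(Sᵢαᵢ) = 17.8×0.32 + 176.9×0.03 + 2.2×0.82 + 111.2×0.08 + 111.2×0.04 = 26.151.
ᾱ = 26.151 / 419.3 = 0.0624.
Eyring denominator: −S ln(1−ᾱ) = 27.016.
V = 12.5 × 8.9 × 4.6 = 511.75 m³.
RT60 = 0.161 × 511.75 / 27.016 = 3.05 s.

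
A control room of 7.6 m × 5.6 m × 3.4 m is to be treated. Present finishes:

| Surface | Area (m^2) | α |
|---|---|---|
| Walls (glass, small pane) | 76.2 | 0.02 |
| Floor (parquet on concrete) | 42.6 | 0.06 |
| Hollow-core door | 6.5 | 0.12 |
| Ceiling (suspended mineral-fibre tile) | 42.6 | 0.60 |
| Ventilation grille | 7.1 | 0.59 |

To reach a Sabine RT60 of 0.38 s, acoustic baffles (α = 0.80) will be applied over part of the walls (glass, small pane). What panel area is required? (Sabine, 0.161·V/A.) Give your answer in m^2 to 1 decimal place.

34.2

Total absorption A₁ = 76.2×0.02 + 42.6×0.06 + 6.5×0.12 + 42.6×0.60 + 7.1×0.59
  = 1.524 + 2.556 + 0.780 + 25.560 + 4.189 = 34.609 m^2 sabins.
V = 144.704 m³. Target absorption A₂ = 0.161 × 144.704 / 0.38 = 61.309 sabins.
Absorption to add: 61.309 − 34.609 = 26.700 sabins.
Each m^2 of panel replacing the walls (glass, small pane) adds (0.80 − 0.02) = 0.78 sabins.
Panel area = 26.700 / 0.78 = 34.2 m^2.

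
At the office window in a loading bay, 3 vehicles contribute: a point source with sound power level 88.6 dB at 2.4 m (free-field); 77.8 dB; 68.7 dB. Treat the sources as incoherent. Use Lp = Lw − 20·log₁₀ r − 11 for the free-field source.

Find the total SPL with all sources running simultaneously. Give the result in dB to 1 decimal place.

78.9 dB

Source at 2.4 m: Lp = 88.6 − 20·log₁₀(2.4) − 11 = 70.0 dB.
Sum in the linear (power) domain: Σ 10^(Lᵢ/10) = 10^(70.0/10) + 10^(77.8/10) + 10^(68.7/10) = 7.767e+07.
L_total = 10·log₁₀(7.767e+07) = 78.9 dB.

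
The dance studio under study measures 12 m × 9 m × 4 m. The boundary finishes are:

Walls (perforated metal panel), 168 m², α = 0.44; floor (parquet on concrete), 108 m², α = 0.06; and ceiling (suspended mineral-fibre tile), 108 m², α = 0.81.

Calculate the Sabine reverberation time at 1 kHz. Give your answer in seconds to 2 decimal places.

Summing Sᵢαᵢ: 73.920 + 6.480 + 87.480 → A = 167.880 sabins.
Volume V = 12 × 9 × 4 = 432 m³.
RT60 = 0.161 · V / A = 0.161 × 432 / 167.880 = 0.41 s.

0.41 s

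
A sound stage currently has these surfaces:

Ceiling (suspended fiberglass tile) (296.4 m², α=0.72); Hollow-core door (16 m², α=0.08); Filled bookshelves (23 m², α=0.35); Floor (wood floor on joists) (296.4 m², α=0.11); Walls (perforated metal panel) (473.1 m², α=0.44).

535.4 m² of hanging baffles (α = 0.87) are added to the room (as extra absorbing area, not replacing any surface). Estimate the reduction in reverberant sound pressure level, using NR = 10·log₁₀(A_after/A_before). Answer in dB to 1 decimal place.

Total absorption A_before = 296.4*0.72 + 16*0.08 + 23*0.35 + 296.4*0.11 + 473.1*0.44
  = 213.408 + 1.280 + 8.050 + 32.604 + 208.164 = 463.506 m² sabins.
Added absorption = 535.4 × 0.87 = 465.798 sabins.
New total A_after = 929.304 sabins.
NR = 10·log₁₀(929.304/463.506) = 3.0 dB.

3.0 dB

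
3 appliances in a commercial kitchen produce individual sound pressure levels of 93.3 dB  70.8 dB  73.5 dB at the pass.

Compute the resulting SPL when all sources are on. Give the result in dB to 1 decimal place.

93.4 dB

Σ 10^(Lᵢ/10) = 2.172e+09.
Combined level = 10 log₁₀(2.172e+09) = 93.4 dB.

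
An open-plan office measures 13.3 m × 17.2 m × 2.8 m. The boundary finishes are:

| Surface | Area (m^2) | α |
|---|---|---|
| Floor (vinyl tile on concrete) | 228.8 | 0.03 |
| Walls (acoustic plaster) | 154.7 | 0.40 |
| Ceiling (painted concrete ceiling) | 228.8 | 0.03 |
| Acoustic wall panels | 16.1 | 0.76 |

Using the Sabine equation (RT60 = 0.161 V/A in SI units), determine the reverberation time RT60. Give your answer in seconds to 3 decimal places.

Summing Sᵢαᵢ: 6.864 + 61.880 + 6.864 + 12.236 → A = 87.844 sabins.
V = 13.3·17.2·2.8 = 640.528 m³.
RT60 = 0.161 · V / A = 0.161 × 640.528 / 87.844 = 1.174 s.

1.174 seconds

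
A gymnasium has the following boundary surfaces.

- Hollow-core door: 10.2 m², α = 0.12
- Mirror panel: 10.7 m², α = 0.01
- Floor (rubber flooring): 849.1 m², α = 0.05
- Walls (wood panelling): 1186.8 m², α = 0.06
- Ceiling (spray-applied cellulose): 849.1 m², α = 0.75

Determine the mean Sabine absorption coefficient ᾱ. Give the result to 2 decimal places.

0.26

Total surface area S = 2905.9 m².
Weighted sum Σ Sα = 751.819.
ᾱ = 751.819 / 2905.9 = 0.26.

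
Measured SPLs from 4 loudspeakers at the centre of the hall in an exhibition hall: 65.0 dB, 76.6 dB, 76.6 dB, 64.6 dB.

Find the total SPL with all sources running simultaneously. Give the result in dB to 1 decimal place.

79.9 dB

Converting to relative power and adding: 10^(65.0/10) + 10^(76.6/10) + 10^(76.6/10) + 10^(64.6/10) = 9.746e+07.
L_total = 10·log₁₀(9.746e+07) = 79.9 dB.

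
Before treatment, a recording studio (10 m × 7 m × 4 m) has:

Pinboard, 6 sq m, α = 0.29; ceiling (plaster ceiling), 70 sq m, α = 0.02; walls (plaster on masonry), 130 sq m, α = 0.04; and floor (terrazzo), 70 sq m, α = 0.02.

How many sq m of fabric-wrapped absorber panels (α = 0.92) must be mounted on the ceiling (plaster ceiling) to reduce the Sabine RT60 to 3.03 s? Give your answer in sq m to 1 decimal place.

Total absorption A₁ = 6*0.29 + 70*0.02 + 130*0.04 + 70*0.02
  = 1.740 + 1.400 + 5.200 + 1.400 = 9.740 sq m sabins.
Required A₂ = 0.161·280/3.03 = 14.878 sabins.
Absorption to add: 14.878 − 9.740 = 5.138 sabins.
Each sq m of panel replacing the ceiling (plaster ceiling) adds (0.92 − 0.02) = 0.90 sabins.
Area = ΔA/Δα = 5.138/0.90 = 5.7 sq m.

5.7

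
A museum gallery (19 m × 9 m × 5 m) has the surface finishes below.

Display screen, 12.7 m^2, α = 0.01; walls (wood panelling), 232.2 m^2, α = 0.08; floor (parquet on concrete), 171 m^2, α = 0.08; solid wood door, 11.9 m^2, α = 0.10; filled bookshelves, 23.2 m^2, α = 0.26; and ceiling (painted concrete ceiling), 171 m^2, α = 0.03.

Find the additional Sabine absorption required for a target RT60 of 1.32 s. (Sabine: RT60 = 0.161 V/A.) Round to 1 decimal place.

A₁ = Σ Sᵢαᵢ = 12.7×0.01 + 232.2×0.08 + 171×0.08 + 11.9×0.10 + 23.2×0.26 + 171×0.03 = 44.735 sabins.
V = 855 m³. Required absorption A₂ = 0.161 × 855 / 1.32 = 104.284 sabins.
Shortfall: 104.284 − 44.735 = 59.5 sabins.

59.5 sabins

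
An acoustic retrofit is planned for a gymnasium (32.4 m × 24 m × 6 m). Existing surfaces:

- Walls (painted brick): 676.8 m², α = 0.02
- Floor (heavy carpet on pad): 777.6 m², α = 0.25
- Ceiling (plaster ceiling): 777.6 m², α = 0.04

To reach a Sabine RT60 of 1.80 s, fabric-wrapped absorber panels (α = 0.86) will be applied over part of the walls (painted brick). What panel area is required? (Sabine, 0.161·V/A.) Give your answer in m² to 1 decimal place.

212.2

Equivalent absorption area: A₁ = 676.8·0.02 + 777.6·0.25 + 777.6·0.04 = 239.040 m².
V = 4665.6 m³. Target absorption A₂ = 0.161 × 4665.6 / 1.80 = 417.312 sabins.
Absorption to add: 417.312 − 239.040 = 178.272 sabins.
Each m² of panel replacing the walls (painted brick) adds (0.86 − 0.02) = 0.84 sabins.
Area = ΔA/Δα = 178.272/0.84 = 212.2 m².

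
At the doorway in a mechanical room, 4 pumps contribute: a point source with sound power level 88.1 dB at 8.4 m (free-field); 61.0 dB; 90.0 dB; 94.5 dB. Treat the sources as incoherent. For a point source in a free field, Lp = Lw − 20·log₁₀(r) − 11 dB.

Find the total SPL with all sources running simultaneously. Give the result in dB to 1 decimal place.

Source at 8.4 m: Lp = 88.1 − 20·log₁₀(8.4) − 11 = 58.6 dB.
Σ 10^(Lᵢ/10) = 3.82e+09.
Back to dB: 10·log₁₀ Σ = 95.8 dB.

95.8 dB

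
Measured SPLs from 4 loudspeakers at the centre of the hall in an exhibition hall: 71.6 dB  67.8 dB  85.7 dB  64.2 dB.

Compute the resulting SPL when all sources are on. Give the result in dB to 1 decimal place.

Σ 10^(Lᵢ/10) = 3.946e+08.
L_total = 10·log₁₀(3.946e+08) = 86.0 dB.

86.0 dB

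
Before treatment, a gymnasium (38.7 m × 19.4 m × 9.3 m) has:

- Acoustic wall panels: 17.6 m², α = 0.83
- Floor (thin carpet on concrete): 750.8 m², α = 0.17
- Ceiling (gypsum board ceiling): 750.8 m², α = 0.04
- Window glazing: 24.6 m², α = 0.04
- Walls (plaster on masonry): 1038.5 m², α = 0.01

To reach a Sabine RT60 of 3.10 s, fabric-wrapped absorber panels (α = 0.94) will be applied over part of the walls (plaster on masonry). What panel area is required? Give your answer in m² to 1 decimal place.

192.5

Summing Sᵢαᵢ: 14.608 + 127.636 + 30.032 + 0.984 + 10.385 → A₁ = 183.645 sabins.
V = 6982.254 m³. Target absorption A₂ = 0.161 × 6982.254 / 3.10 = 362.627 sabins.
ΔA needed = 362.627 − 183.645 = 178.982 sabins.
Net gain per m²: Δα = 0.94 − 0.01 = 0.93.
Area = ΔA/Δα = 178.982/0.93 = 192.5 m².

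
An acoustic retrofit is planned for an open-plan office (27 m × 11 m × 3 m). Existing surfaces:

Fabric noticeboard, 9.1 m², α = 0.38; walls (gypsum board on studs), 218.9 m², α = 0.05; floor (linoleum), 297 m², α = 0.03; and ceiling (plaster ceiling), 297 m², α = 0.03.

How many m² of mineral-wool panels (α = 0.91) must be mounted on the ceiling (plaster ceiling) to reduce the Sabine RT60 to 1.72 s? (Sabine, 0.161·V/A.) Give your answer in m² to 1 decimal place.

Summing Sᵢαᵢ: 3.458 + 10.945 + 8.910 + 8.910 → A₁ = 32.223 sabins.
Required A₂ = 0.161·891/1.72 = 83.402 sabins.
ΔA needed = 83.402 − 32.223 = 51.179 sabins.
Net gain per m²: Δα = 0.91 − 0.03 = 0.88.
Area = ΔA/Δα = 51.179/0.88 = 58.2 m².

58.2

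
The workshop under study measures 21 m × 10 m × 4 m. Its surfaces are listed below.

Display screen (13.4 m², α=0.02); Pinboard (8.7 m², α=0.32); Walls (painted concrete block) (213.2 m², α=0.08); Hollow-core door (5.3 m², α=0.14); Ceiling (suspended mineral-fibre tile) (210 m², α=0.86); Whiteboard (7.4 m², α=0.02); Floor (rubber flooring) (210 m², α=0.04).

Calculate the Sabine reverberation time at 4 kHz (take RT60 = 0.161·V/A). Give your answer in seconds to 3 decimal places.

0.644 s

Total absorption A = 13.4×0.02 + 8.7×0.32 + 213.2×0.08 + 5.3×0.14 + 210×0.86 + 7.4×0.02 + 210×0.04
  = 0.268 + 2.784 + 17.056 + 0.742 + 180.600 + 0.148 + 8.400 = 209.998 m² sabins.
V = 21·10·4 = 840 m³.
RT60 = 0.161 · V / A = 0.161 × 840 / 209.998 = 0.644 s.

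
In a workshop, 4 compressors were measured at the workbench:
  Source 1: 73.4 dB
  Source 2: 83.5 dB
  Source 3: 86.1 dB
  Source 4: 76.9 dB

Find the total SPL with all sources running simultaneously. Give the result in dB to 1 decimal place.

Converting to relative power and adding: 10^(73.4/10) + 10^(83.5/10) + 10^(86.1/10) + 10^(76.9/10) = 7.021e+08.
Combined level = 10 log₁₀(7.021e+08) = 88.5 dB.

88.5 dB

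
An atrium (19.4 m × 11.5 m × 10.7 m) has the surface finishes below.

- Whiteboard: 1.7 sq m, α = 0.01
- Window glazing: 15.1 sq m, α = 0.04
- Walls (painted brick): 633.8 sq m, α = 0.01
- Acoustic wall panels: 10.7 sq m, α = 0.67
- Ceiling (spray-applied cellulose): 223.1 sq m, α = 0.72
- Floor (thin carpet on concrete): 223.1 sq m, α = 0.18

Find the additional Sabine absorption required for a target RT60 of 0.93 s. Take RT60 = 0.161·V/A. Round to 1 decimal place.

198.3 sabins

Total absorption A₁ = 1.7×0.01 + 15.1×0.04 + 633.8×0.01 + 10.7×0.67 + 223.1×0.72 + 223.1×0.18
  = 0.017 + 0.604 + 6.338 + 7.169 + 160.632 + 40.158 = 214.918 sq m sabins.
Target A₂ = 0.161·2387.17/0.93 = 413.263 sabins (V = 2387.17 m³).
ΔA = A₂ − A₁ = 413.263 − 214.918 = 198.3 sabins.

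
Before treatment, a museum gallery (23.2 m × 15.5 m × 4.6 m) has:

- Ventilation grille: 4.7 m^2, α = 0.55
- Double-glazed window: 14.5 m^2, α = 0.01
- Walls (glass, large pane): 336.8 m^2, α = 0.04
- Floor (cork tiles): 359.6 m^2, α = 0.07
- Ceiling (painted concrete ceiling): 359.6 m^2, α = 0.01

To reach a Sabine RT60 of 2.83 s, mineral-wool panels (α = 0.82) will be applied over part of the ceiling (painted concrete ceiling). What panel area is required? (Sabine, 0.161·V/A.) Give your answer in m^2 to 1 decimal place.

A₁ = Σ Sᵢαᵢ = 4.7·0.55 + 14.5·0.01 + 336.8·0.04 + 359.6·0.07 + 359.6·0.01 = 44.970 sabins.
V = 1654.16 m³. Target absorption A₂ = 0.161 × 1654.16 / 2.83 = 94.106 sabins.
Absorption to add: 94.106 − 44.970 = 49.136 sabins.
Each m^2 of panel replacing the ceiling (painted concrete ceiling) adds (0.82 − 0.01) = 0.81 sabins.
Panel area = 49.136 / 0.81 = 60.7 m^2.

60.7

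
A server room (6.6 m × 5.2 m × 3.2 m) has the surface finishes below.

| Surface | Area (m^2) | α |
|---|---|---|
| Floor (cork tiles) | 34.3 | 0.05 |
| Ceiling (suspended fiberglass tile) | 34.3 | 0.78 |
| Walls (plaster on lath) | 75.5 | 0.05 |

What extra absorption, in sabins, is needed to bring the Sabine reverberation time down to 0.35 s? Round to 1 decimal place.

18.3 sabins

Equivalent absorption area: A₁ = 34.3×0.05 + 34.3×0.78 + 75.5×0.05 = 32.244 m^2.
Target A₂ = 0.161·109.824/0.35 = 50.519 sabins (V = 109.824 m³).
ΔA = A₂ − A₁ = 50.519 − 32.244 = 18.3 sabins.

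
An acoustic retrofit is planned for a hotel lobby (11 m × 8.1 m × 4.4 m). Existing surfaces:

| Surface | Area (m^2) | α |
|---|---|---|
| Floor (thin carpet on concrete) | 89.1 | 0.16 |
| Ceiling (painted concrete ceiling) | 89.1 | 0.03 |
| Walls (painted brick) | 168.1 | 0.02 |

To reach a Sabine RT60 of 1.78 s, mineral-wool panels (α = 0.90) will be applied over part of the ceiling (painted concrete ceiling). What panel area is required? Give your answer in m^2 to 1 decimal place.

17.4

Equivalent absorption area: A₁ = 89.1×0.16 + 89.1×0.03 + 168.1×0.02 = 20.291 m^2.
V = 392.04 m³. Target absorption A₂ = 0.161 × 392.04 / 1.78 = 35.460 sabins.
Absorption to add: 35.460 − 20.291 = 15.169 sabins.
Each m^2 of panel replacing the ceiling (painted concrete ceiling) adds (0.90 − 0.03) = 0.87 sabins.
Panel area = 15.169 / 0.87 = 17.4 m^2.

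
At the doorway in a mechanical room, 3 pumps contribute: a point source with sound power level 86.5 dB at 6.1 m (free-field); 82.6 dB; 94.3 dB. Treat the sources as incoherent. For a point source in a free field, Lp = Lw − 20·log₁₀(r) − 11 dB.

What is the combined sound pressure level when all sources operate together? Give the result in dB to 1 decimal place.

94.6 dB

Source at 6.1 m: Lp = 86.5 − 20·log₁₀(6.1) − 11 = 59.8 dB.
Σ 10^(Lᵢ/10) = 2.874e+09.
Combined level = 10 log₁₀(2.874e+09) = 94.6 dB.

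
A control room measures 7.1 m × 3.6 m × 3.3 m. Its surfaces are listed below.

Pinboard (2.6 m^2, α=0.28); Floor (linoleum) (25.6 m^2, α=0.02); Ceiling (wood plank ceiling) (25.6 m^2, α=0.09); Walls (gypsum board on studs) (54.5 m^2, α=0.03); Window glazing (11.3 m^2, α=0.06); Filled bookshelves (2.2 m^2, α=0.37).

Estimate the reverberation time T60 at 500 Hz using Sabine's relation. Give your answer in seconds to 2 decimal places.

2.04 s

Summing Sᵢαᵢ: 0.728 + 0.512 + 2.304 + 1.635 + 0.678 + 0.814 → A = 6.671 sabins.
Room volume: 84.348 m³.
RT60 = 0.161 · V / A = 0.161 × 84.348 / 6.671 = 2.04 s.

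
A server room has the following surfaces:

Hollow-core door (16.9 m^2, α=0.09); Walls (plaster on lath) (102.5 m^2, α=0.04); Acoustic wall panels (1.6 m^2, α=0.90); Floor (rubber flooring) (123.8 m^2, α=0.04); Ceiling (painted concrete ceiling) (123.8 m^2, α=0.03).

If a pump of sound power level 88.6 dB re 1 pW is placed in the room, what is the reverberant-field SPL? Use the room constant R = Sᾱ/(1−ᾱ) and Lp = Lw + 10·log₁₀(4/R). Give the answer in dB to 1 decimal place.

A = 15.727 sabins; S = 368.6 m^2.
ᾱ = 0.0427, so room constant R = A/(1−ᾱ) = 16.428 m^2.
Lp = Lw + 10 log₁₀(4/R) = 88.6 -6.14 = 82.5 dB.

82.5 dB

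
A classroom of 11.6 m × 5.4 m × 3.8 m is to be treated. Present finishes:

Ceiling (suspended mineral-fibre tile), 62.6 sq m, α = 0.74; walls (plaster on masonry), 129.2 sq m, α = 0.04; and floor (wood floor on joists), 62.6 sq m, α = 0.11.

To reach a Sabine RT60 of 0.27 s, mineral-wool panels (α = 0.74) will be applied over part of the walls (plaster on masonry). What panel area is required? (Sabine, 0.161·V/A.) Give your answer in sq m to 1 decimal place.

Total absorption A₁ = 62.6*0.74 + 129.2*0.04 + 62.6*0.11
  = 46.324 + 5.168 + 6.886 = 58.378 sq m sabins.
V = 238.032 m³. Target absorption A₂ = 0.161 × 238.032 / 0.27 = 141.938 sabins.
ΔA needed = 141.938 − 58.378 = 83.560 sabins.
Each sq m of panel replacing the walls (plaster on masonry) adds (0.74 − 0.04) = 0.70 sabins.
Area = ΔA/Δα = 83.560/0.70 = 119.4 sq m.

119.4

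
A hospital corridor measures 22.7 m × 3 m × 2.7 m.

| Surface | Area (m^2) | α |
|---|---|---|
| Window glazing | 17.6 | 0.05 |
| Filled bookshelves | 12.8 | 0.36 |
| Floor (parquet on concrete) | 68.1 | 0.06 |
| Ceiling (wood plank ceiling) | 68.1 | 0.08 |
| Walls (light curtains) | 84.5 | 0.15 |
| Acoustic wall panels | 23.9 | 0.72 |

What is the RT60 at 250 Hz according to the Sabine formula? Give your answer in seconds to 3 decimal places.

A = Σ Sᵢαᵢ = 17.6*0.05 + 12.8*0.36 + 68.1*0.06 + 68.1*0.08 + 84.5*0.15 + 23.9*0.72 = 44.905 sabins.
Volume V = 22.7 × 3 × 2.7 = 183.87 m³.
RT60 = 0.161 · V / A = 0.161 × 183.87 / 44.905 = 0.659 s.

0.659 seconds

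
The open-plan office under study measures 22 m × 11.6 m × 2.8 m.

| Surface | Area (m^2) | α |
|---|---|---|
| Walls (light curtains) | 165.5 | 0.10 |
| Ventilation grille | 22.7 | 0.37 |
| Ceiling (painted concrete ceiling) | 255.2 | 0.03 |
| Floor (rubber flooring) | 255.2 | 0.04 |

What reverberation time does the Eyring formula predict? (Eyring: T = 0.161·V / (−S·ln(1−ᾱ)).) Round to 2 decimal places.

S = Σ Sᵢ = 698.6 m^2.
Absorption A = 165.5×0.10 + 22.7×0.37 + 255.2×0.03 + 255.2×0.04 = 42.813 sabins.
ᾱ = 42.813 / 698.6 = 0.0613.
Eyring denominator: −S ln(1−ᾱ) = 44.193.
V = 22 × 11.6 × 2.8 = 714.56 m³.
RT60 = 0.161 × 714.56 / 44.193 = 2.60 s.

2.60 seconds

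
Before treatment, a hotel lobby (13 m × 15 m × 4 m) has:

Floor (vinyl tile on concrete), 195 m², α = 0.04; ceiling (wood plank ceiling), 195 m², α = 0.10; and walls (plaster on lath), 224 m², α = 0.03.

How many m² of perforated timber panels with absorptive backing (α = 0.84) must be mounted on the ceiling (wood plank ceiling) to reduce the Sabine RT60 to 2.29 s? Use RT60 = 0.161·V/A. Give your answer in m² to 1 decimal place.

Equivalent absorption area: A₁ = 195·0.04 + 195·0.10 + 224·0.03 = 34.020 m².
Required A₂ = 0.161·780/2.29 = 54.838 sabins.
Absorption to add: 54.838 − 34.020 = 20.818 sabins.
Net gain per m²: Δα = 0.84 − 0.10 = 0.74.
Panel area = 20.818 / 0.74 = 28.1 m².

28.1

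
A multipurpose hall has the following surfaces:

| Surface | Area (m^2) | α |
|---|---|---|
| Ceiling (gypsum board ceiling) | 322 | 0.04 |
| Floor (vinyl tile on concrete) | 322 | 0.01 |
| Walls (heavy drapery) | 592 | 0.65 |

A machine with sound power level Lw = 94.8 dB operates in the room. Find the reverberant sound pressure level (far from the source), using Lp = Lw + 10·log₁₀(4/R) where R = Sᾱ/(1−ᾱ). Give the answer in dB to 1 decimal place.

A = 400.900 sabins; S = 1236.0 m^2.
ᾱ = 0.3244, so room constant R = A/(1−ᾱ) = 593.398 m^2.
Lp = 94.8 + 10·log₁₀(4/593.398) = 94.8 + (-21.71) = 73.1 dB.

73.1 dB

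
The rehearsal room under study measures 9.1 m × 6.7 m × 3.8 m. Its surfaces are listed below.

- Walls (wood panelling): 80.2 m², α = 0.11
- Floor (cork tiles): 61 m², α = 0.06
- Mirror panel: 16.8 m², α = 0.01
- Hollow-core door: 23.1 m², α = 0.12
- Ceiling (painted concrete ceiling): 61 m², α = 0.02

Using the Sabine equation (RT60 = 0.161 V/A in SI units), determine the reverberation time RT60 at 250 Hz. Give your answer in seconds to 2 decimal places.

Total absorption A = 80.2*0.11 + 61*0.06 + 16.8*0.01 + 23.1*0.12 + 61*0.02
  = 8.822 + 3.660 + 0.168 + 2.772 + 1.220 = 16.642 m² sabins.
Room volume: 231.686 m³.
Sabine: RT60 = 0.161 × 231.686 / 16.642 = 2.24 s.

2.24 s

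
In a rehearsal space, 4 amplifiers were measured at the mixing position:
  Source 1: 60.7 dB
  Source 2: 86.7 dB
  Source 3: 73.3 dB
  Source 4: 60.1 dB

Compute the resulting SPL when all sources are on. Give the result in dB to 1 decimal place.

Sum in the linear (power) domain: Σ 10^(Lᵢ/10) = 10^(60.7/10) + 10^(86.7/10) + 10^(73.3/10) + 10^(60.1/10) = 4.913e+08.
Combined level = 10 log₁₀(4.913e+08) = 86.9 dB.

86.9 dB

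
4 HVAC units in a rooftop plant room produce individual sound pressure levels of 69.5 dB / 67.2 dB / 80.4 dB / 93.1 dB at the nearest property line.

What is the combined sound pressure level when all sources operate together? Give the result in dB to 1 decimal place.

93.4 dB

Sum in the linear (power) domain: Σ 10^(Lᵢ/10) = 10^(69.5/10) + 10^(67.2/10) + 10^(80.4/10) + 10^(93.1/10) = 2.166e+09.
Back to dB: 10·log₁₀ Σ = 93.4 dB.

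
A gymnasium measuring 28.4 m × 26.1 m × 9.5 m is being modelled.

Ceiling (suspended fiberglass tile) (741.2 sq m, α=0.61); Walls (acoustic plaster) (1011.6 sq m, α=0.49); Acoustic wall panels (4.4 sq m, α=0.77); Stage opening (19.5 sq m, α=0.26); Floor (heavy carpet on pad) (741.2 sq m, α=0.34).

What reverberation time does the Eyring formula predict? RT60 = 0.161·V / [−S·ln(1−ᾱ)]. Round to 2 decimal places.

Total surface area S = 741.2 + 1011.6 + 4.4 + 19.5 + 741.2 = 2517.9 sq m.
Absorption A = 741.2×0.61 + 1011.6×0.49 + 4.4×0.77 + 19.5×0.26 + 741.2×0.34 = 1208.282 sabins.
Mean coefficient ᾱ = A/S = 0.4799.
−S·ln(1−ᾱ) = −2517.9 × ln(1 − 0.4799) = 1646.037.
V = 28.4 × 26.1 × 9.5 = 7041.78 m³.
T = 0.161·V/[−S·ln(1−ᾱ)] = 0.161·7041.78/1646.037 = 0.69 s.

0.69 s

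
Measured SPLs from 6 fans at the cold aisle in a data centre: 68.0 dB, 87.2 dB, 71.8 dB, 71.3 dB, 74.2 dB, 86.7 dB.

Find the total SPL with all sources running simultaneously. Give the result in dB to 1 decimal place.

90.2 dB

Σ 10^(Lᵢ/10) = 1.054e+09.
L_total = 10·log₁₀(1.054e+09) = 90.2 dB.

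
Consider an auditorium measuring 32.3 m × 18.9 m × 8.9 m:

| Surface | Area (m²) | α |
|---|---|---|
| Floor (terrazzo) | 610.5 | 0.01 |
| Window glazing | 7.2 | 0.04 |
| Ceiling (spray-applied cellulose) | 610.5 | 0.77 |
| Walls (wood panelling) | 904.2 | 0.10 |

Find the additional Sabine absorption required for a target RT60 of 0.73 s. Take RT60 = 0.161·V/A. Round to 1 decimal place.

631.4 sabins

A₁ = Σ Sᵢαᵢ = 610.5*0.01 + 7.2*0.04 + 610.5*0.77 + 904.2*0.10 = 566.898 sabins.
V = 5433.183 m³. Required absorption A₂ = 0.161 × 5433.183 / 0.73 = 1198.277 sabins.
Shortfall: 1198.277 − 566.898 = 631.4 sabins.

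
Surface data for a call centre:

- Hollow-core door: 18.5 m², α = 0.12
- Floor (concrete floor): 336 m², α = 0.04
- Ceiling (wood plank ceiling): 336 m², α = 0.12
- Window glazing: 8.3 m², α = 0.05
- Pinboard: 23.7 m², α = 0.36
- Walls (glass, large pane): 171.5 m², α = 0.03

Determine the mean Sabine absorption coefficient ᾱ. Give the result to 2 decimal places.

0.08

Total surface area S = 894.0 m².
Σ(Sᵢαᵢ) = 18.5×0.12 + 336×0.04 + 336×0.12 + 8.3×0.05 + 23.7×0.36 + 171.5×0.03 = 70.072.
ᾱ = 70.072 / 894.0 = 0.08.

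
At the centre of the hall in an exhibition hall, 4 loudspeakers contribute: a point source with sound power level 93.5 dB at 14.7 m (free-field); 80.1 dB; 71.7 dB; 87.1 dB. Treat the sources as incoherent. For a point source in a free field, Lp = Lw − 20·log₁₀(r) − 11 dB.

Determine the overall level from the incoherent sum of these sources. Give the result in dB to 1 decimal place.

88.0 dB

Source at 14.7 m: Lp = 93.5 − 20·log₁₀(14.7) − 11 = 59.2 dB.
Converting to relative power and adding: 10^(59.2/10) + 10^(80.1/10) + 10^(71.7/10) + 10^(87.1/10) = 6.308e+08.
Combined level = 10 log₁₀(6.308e+08) = 88.0 dB.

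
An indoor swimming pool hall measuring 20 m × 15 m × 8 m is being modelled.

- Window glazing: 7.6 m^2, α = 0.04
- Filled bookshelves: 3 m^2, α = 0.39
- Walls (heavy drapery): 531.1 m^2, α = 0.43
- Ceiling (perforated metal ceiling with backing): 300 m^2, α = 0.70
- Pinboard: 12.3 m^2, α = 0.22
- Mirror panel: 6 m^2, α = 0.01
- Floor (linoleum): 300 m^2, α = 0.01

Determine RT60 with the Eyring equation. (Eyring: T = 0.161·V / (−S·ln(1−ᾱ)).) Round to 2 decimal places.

0.69 s

Total surface area S = 7.6 + 3 + 531.1 + 300 + 12.3 + 6 + 300 = 1160.0 m^2.
Σ(Sᵢαᵢ) = 7.6·0.04 + 3·0.39 + 531.1·0.43 + 300·0.70 + 12.3·0.22 + 6·0.01 + 300·0.01 = 445.613.
ᾱ = 445.613 / 1160.0 = 0.3841.
Eyring denominator: −S ln(1−ᾱ) = 562.218.
V = 20 × 15 × 8 = 2400 m³.
T = 0.161·V/[−S·ln(1−ᾱ)] = 0.161·2400/562.218 = 0.69 s.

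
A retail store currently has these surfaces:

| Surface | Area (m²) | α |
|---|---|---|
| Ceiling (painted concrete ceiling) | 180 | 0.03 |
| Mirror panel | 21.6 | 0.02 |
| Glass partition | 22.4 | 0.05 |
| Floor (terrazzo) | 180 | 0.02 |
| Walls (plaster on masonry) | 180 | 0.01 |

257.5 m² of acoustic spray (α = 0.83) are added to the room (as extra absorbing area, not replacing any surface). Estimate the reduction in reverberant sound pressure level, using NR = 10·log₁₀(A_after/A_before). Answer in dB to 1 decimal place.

12.6 dB

Total absorption A_before = 180×0.03 + 21.6×0.02 + 22.4×0.05 + 180×0.02 + 180×0.01
  = 5.400 + 0.432 + 1.120 + 3.600 + 1.800 = 12.352 m² sabins.
Treatment contributes 257.5·0.83 = 213.725 sabins.
A_after = 12.352 + 213.725 = 226.077 sabins.
Reduction = 10 log₁₀(A_after/A_before) = 10 log₁₀(18.3029) = 12.6 dB.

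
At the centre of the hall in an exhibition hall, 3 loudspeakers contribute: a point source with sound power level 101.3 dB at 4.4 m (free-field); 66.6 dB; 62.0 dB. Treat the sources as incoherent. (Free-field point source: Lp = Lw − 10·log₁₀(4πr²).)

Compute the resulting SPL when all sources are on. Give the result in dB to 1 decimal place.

77.9 dB

Source at 4.4 m: Lp = 101.3 − 10·log₁₀(4π·4.4²) = 101.3 − 10·log₁₀(243.285) = 77.4 dB.
Converting to relative power and adding: 10^(77.4/10) + 10^(66.6/10) + 10^(62.0/10) = 6.111e+07.
Combined level = 10 log₁₀(6.111e+07) = 77.9 dB.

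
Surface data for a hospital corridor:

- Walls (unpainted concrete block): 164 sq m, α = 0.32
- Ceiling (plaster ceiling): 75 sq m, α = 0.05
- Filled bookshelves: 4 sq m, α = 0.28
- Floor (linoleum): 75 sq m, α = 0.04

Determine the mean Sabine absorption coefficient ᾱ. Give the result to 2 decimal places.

Total surface area S = 318.0 sq m.
Σ(Sᵢαᵢ) = 164×0.32 + 75×0.05 + 4×0.28 + 75×0.04 = 60.350.
ᾱ = A/S = 0.19.

0.19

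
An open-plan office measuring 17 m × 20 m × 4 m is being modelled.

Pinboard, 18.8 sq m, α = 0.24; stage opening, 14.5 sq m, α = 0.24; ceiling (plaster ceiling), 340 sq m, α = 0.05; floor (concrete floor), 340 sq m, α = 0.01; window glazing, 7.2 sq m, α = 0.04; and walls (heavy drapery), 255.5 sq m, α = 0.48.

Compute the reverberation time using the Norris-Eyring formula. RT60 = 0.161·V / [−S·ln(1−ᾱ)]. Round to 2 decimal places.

1.33 seconds

Total surface area S = 18.8 + 14.5 + 340 + 340 + 7.2 + 255.5 = 976.0 sq m.
Absorption A = 18.8×0.24 + 14.5×0.24 + 340×0.05 + 340×0.01 + 7.2×0.04 + 255.5×0.48 = 151.320 sabins.
Mean coefficient ᾱ = A/S = 0.1550.
Eyring denominator: −S ln(1−ᾱ) = 164.377.
V = 17 × 20 × 4 = 1360 m³.
RT60 = 0.161 × 1360 / 164.377 = 1.33 s.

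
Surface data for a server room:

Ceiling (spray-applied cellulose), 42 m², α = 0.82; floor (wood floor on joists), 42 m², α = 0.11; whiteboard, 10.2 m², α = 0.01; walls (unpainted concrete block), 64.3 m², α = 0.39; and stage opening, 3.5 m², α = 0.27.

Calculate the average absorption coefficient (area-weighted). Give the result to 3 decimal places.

S = Σ Sᵢ = 42 + 42 + 10.2 + 64.3 + 3.5 = 162.0 m².
Weighted sum Σ Sα = 65.184.
ᾱ = 65.184 / 162.0 = 0.402.

0.402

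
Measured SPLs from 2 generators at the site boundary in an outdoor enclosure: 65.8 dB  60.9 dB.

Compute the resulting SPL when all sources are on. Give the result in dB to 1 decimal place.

Sum in the linear (power) domain: Σ 10^(Lᵢ/10) = 10^(65.8/10) + 10^(60.9/10) = 5.032e+06.
Back to dB: 10·log₁₀ Σ = 67.0 dB.

67.0 dB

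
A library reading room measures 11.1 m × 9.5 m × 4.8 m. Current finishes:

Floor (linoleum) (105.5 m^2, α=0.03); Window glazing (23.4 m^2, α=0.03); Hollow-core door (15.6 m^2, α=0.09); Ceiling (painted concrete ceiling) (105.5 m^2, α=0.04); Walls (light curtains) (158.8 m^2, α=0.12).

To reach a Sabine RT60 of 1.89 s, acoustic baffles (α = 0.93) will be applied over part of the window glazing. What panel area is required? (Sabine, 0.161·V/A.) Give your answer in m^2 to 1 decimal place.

16.2

A₁ = Σ Sᵢαᵢ = 105.5*0.03 + 23.4*0.03 + 15.6*0.09 + 105.5*0.04 + 158.8*0.12 = 28.547 sabins.
Required A₂ = 0.161·506.16/1.89 = 43.117 sabins.
ΔA needed = 43.117 − 28.547 = 14.570 sabins.
Each m^2 of panel replacing the window glazing adds (0.93 − 0.03) = 0.90 sabins.
Panel area = 14.570 / 0.90 = 16.2 m^2.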